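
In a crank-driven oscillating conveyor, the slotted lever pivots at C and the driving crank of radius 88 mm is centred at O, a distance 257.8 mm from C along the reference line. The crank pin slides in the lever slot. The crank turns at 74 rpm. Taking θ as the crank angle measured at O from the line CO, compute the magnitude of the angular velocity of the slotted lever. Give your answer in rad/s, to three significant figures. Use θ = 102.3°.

ω = 7.749 rad/s (from 74 rpm).
Crank pin A relative to C: A = (d + r cosθ, r sinθ); lever angle φ = atan2(r sinθ, d + r cosθ).
Differentiating tanφ: φ̇ = rω(d cosθ + r)/(d² + r² + 2dr cosθ).
d² + r² + 2dr cosθ = |CA|² = 0.0645391 m²;  d cosθ + r = +0.033081 m.
|ω_lever| = |0.088·7.749·+0.033081| / 0.0645391 = 0.34954 rad/s.

0.350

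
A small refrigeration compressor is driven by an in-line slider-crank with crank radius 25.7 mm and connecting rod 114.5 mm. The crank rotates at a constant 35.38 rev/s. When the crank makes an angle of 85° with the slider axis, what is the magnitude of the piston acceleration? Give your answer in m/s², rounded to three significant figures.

177

ω = 2π·35.4 = 222.3 rad/s
x(θ) = r cosθ + √(L² − r² sin²θ); with ω constant, a = ω²·d²x/dθ².
d²x/dθ² = −r cosθ − r²(cos2θ)/√u − r⁴ sin²2θ/(4u^{3/2}),  u = L² − r² sin²θ = 0.0124548 m².
Substituting r = 0.0257 m, L = 0.1145 m, θ = 85°: d²x/dθ² = +0.0035861 m.
a = ω²·d²x/dθ² = (222.3)²·(+0.0035861) = +177.22 m/s²;  |a| = 177.22 m/s².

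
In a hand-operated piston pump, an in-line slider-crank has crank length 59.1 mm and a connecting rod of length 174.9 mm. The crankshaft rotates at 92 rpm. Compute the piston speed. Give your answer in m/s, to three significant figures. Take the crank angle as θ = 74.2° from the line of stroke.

ω = 2π·92/60 = 9.634 rad/s
For an in-line slider-crank, x = r cosθ + √(L² − r² sin²θ), so v = −rω sinθ·[1 + r cosθ/√(L² − r² sin²θ)].
With r = 0.0591 m, L = 0.1749 m, θ = 74.2°: √(L² − r² sin²θ) = 0.1654 m.
v = −0.0591·9.634·0.96222·[1 + 0.0591·0.27228/0.1654] = -0.60117 m/s.
|v| = 0.60117 m/s.

0.601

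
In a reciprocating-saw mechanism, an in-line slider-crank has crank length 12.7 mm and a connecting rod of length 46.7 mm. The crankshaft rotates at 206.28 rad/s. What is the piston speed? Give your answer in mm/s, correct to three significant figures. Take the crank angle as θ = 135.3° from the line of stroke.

1480

ω = 206.3 rad/s
For an in-line slider-crank, x = r cosθ + √(L² − r² sin²θ), so v = −rω sinθ·[1 + r cosθ/√(L² − r² sin²θ)].
With r = 0.0127 m, L = 0.0467 m, θ = 135.3°: √(L² − r² sin²θ) = 0.045838 m.
v = −0.0127·206.3·0.70339·[1 + 0.0127·-0.71080/0.045838] = -1.4798 m/s.
|v| = 1.4798 m/s = 1479.8 mm/s.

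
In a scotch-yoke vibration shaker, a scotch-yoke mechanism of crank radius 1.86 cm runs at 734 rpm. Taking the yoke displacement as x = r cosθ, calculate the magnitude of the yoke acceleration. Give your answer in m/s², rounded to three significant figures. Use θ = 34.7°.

90.3

ω = 76.86 rad/s (from 734 rpm).
x = r cosθ ⇒ ẍ = −rω² cosθ (ω constant).
|a| = rω²|cosθ| = 0.0186·(76.86)²·|cos 34.7°| = 90.346 m/s².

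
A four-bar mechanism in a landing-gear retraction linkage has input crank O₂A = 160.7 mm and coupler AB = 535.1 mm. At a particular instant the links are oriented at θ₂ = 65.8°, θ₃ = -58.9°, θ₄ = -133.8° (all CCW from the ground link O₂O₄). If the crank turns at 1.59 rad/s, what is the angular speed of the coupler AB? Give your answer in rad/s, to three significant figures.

0.166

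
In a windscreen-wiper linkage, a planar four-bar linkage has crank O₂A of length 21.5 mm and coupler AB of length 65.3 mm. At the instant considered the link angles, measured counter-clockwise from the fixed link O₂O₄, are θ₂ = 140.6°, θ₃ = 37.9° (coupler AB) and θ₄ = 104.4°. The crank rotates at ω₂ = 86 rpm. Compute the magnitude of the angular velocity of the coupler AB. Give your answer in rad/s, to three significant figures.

ω₂ = 9.006 rad/s (from 86 rpm).
Differentiating the loop-closure r₂e^{iθ₂}+r₃e^{iθ₃}=r₁+r₄e^{iθ₄} gives r₂ω₂e^{iθ₂}+r₃ω₃e^{iθ₃}=r₄ω₄e^{iθ₄}.
Eliminating the other unknown: ω₃ = r₂ω₂ sin(θ₄−θ₂) / [r₃ sin(θ₃−θ₄)].
Numerator sine = -0.59061; denominator sine = -0.91706.
Result = 0.0215·9.006·(-0.59061) / (0.0653·(-0.91706)) = +1.9096 rad/s; magnitude 1.9096 rad/s.

1.91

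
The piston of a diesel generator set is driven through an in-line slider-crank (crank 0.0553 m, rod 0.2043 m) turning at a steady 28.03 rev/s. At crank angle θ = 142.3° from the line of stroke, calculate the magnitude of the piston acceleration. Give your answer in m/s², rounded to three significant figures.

ω = 2π·28 = 176.1 rad/s
x(θ) = r cosθ + √(L² − r² sin²θ); with ω constant, a = ω²·d²x/dθ².
d²x/dθ² = −r cosθ − r²(cos2θ)/√u − r⁴ sin²2θ/(4u^{3/2}),  u = L² − r² sin²θ = 0.0405949 m².
Substituting r = 0.0553 m, L = 0.2043 m, θ = 142.3°: d²x/dθ² = +0.039661 m.
a = ω²·d²x/dθ² = (176.1)²·(+0.039661) = +1230.2 m/s²;  |a| = 1230.2 m/s².

1230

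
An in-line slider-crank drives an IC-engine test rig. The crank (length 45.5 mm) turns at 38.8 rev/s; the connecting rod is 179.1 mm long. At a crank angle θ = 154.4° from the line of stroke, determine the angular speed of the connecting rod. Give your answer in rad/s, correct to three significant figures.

ω = 243.8 rad/s (converted from 38.8 rev/s).
The rod makes angle φ with the slider axis where L sinφ = r sinθ; differentiating, L cosφ·φ̇ = r ω cosθ.
L cosφ = √(L² − r² sin²θ) = 0.17802 m.
|ω_rod| = r ω |cosθ| / √(L² − r² sin²θ) = 0.0455·243.8·0.90183/0.17802 = 56.193 rad/s.

56.2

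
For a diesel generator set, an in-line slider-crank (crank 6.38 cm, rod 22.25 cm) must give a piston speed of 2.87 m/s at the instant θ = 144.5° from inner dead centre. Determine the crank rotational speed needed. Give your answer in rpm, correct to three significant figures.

969

For an in-line slider-crank, |v_piston| = rω|sinθ|·[1 + r cosθ/√(L² − r² sin²θ)].
With r = 0.0638 m, L = 0.2225 m, θ = 144.5°: the bracketed kinematic factor |dx/dθ| = 0.028278 m.
ω = v/|dx/dθ| = 2.87/0.028278 = 101.49 rad/s.
N = 60ω/(2π) = 969.19 rpm.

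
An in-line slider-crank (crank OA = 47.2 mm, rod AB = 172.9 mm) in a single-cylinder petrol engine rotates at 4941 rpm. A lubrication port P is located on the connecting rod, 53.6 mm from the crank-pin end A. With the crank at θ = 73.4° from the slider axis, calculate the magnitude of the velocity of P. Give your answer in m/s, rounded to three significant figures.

ω = 517.4 rad/s.  Crank-pin speed |V_A| = rω = 24.422 m/s, perpendicular to OA.
Rod angle: sinφ = −(r/L) sinθ ⇒ φ = -15.166°; ω_rod = −rω cosθ/√(L²−r²sin²θ) = -41.81 rad/s.
V_P = V_A + ω_rod × AP, with AP = 0.0536 m along the rod.
Components: V_Px = −rω sinθ − a·ω_rod·sinφ = -23.991 m/s;  V_Py = rω cosθ + a·ω_rod·cosφ = +4.8142 m/s.
|V_P| = √(V_Px² + V_Py²) = 24.469 m/s.

24.5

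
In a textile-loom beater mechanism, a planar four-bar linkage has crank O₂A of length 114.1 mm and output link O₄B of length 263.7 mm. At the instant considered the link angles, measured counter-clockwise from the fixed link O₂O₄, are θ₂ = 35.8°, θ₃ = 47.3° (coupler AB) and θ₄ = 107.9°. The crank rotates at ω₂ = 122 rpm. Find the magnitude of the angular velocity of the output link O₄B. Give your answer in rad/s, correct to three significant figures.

1.27

ω₂ = 12.78 rad/s (from 122 rpm).
Differentiating the loop-closure r₂e^{iθ₂}+r₃e^{iθ₃}=r₁+r₄e^{iθ₄} gives r₂ω₂e^{iθ₂}+r₃ω₃e^{iθ₃}=r₄ω₄e^{iθ₄}.
Eliminating the other unknown: ω₄ = r₂ω₂ sin(θ₂−θ₃) / [r₄ sin(θ₄−θ₃)].
Numerator sine = -0.19937; denominator sine = +0.87121.
Result = 0.1141·12.78·(-0.19937) / (0.2637·(+0.87121)) = -1.265 rad/s; magnitude 1.265 rad/s.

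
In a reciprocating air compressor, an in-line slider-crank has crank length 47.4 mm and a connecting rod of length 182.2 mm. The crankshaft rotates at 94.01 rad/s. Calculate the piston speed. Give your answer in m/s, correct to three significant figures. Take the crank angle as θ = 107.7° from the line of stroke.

3.90

ω = 94.01 rad/s
For an in-line slider-crank, x = r cosθ + √(L² − r² sin²θ), so v = −rω sinθ·[1 + r cosθ/√(L² − r² sin²θ)].
With r = 0.0474 m, L = 0.1822 m, θ = 107.7°: √(L² − r² sin²θ) = 0.17652 m.
v = −0.0474·94.01·0.95266·[1 + 0.0474·-0.30403/0.17652] = -3.8985 m/s.
|v| = 3.8985 m/s.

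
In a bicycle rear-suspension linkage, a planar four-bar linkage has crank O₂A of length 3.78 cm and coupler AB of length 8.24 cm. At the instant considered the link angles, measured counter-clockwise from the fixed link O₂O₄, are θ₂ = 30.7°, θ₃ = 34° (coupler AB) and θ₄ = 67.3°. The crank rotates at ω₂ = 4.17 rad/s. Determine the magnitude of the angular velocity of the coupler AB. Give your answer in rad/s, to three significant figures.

ω₂ = 4.17 rad/s
Differentiating the loop-closure r₂e^{iθ₂}+r₃e^{iθ₃}=r₁+r₄e^{iθ₄} gives r₂ω₂e^{iθ₂}+r₃ω₃e^{iθ₃}=r₄ω₄e^{iθ₄}.
Eliminating the other unknown: ω₃ = r₂ω₂ sin(θ₄−θ₂) / [r₃ sin(θ₃−θ₄)].
Numerator sine = +0.59622; denominator sine = -0.54902.
Result = 0.0378·4.17·(+0.59622) / (0.0824·(-0.54902)) = -2.0774 rad/s; magnitude 2.0774 rad/s.

2.08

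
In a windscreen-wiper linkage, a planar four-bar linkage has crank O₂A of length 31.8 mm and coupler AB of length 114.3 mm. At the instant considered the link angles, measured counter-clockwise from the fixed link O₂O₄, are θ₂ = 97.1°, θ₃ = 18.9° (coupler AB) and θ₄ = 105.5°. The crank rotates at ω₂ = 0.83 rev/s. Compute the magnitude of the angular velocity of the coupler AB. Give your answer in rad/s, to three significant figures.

ω₂ = 5.215 rad/s (from 0.83 rev/s).
Differentiating the loop-closure r₂e^{iθ₂}+r₃e^{iθ₃}=r₁+r₄e^{iθ₄} gives r₂ω₂e^{iθ₂}+r₃ω₃e^{iθ₃}=r₄ω₄e^{iθ₄}.
Eliminating the other unknown: ω₃ = r₂ω₂ sin(θ₄−θ₂) / [r₃ sin(θ₃−θ₄)].
Numerator sine = +0.14608; denominator sine = -0.99824.
Result = 0.0318·5.215·(+0.14608) / (0.1143·(-0.99824)) = -0.21233 rad/s; magnitude 0.21233 rad/s.

0.212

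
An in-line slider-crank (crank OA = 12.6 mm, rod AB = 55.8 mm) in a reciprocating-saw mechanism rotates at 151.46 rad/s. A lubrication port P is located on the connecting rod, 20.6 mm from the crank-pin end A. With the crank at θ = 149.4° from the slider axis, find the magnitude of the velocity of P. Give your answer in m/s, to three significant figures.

1.37

ω = 151.5 rad/s.  Crank-pin speed |V_A| = rω = 1.9084 m/s, perpendicular to OA.
Rod angle: sinφ = −(r/L) sinθ ⇒ φ = -6.600°; ω_rod = −rω cosθ/√(L²−r²sin²θ) = +29.634 rad/s.
V_P = V_A + ω_rod × AP, with AP = 0.0206 m along the rod.
Components: V_Px = −rω sinθ − a·ω_rod·sinφ = -0.90128 m/s;  V_Py = rω cosθ + a·ω_rod·cosφ = -1.0362 m/s.
|V_P| = √(V_Px² + V_Py²) = 1.3733 m/s.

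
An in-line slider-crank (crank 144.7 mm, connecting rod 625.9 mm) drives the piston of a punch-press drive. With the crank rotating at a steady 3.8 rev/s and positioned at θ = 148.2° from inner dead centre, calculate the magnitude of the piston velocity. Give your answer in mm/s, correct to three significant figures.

ω = 2π·3.8 = 23.88 rad/s
For an in-line slider-crank, x = r cosθ + √(L² − r² sin²θ), so v = −rω sinθ·[1 + r cosθ/√(L² − r² sin²θ)].
With r = 0.1447 m, L = 0.6259 m, θ = 148.2°: √(L² − r² sin²θ) = 0.62124 m.
v = −0.1447·23.88·0.52696·[1 + 0.1447·-0.84989/0.62124] = -1.4602 m/s.
|v| = 1.4602 m/s = 1460.2 mm/s.

1460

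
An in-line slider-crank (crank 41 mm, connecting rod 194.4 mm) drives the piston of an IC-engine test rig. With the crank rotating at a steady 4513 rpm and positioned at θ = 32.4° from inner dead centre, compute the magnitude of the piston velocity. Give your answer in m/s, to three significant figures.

12.2

ω = 2π·4513/60 = 472.6 rad/s
For an in-line slider-crank, x = r cosθ + √(L² − r² sin²θ), so v = −rω sinθ·[1 + r cosθ/√(L² − r² sin²θ)].
With r = 0.041 m, L = 0.1944 m, θ = 32.4°: √(L² − r² sin²θ) = 0.19315 m.
v = −0.041·472.6·0.53583·[1 + 0.041·0.84433/0.19315] = -12.243 m/s.
|v| = 12.243 m/s.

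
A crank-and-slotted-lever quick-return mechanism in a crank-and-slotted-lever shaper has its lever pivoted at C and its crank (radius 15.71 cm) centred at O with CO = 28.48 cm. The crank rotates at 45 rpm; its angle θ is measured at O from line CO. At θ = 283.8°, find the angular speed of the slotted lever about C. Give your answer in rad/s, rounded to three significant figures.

1.31

ω = 4.712 rad/s (from 45 rpm).
Crank pin A relative to C: A = (d + r cosθ, r sinθ); lever angle φ = atan2(r sinθ, d + r cosθ).
Differentiating tanφ: φ̇ = rω(d cosθ + r)/(d² + r² + 2dr cosθ).
d² + r² + 2dr cosθ = |CA|² = 0.127136 m²;  d cosθ + r = +0.22503 m.
|ω_lever| = |0.1571·4.712·+0.22503| / 0.127136 = 1.3104 rad/s.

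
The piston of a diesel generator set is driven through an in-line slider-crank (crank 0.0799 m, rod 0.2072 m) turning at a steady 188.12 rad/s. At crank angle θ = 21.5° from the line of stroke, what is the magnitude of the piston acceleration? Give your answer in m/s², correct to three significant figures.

3460

ω = 188.1 rad/s
x(θ) = r cosθ + √(L² − r² sin²θ); with ω constant, a = ω²·d²x/dθ².
d²x/dθ² = −r cosθ − r²(cos2θ)/√u − r⁴ sin²2θ/(4u^{3/2}),  u = L² − r² sin²θ = 0.0420743 m².
Substituting r = 0.0799 m, L = 0.2072 m, θ = 21.5°: d²x/dθ² = -0.097652 m.
a = ω²·d²x/dθ² = (188.1)²·(-0.097652) = -3455.8 m/s²;  |a| = 3455.8 m/s².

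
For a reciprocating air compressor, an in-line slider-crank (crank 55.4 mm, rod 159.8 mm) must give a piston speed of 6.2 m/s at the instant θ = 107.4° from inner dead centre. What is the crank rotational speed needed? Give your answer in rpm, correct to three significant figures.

For an in-line slider-crank, |v_piston| = rω|sinθ|·[1 + r cosθ/√(L² − r² sin²θ)].
With r = 0.0554 m, L = 0.1598 m, θ = 107.4°: the bracketed kinematic factor |dx/dθ| = 0.047057 m.
ω = v/|dx/dθ| = 6.2/0.047057 = 131.75 rad/s.
N = 60ω/(2π) = 1258.2 rpm.

1260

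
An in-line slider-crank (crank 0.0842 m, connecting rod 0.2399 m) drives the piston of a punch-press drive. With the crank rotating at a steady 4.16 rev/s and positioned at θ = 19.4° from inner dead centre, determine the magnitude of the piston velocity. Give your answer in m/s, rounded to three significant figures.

0.975

ω = 2π·4.16 = 26.14 rad/s
For an in-line slider-crank, x = r cosθ + √(L² − r² sin²θ), so v = −rω sinθ·[1 + r cosθ/√(L² − r² sin²θ)].
With r = 0.0842 m, L = 0.2399 m, θ = 19.4°: √(L² − r² sin²θ) = 0.23826 m.
v = −0.0842·26.14·0.33216·[1 + 0.0842·0.94322/0.23826] = -0.9747 m/s.
|v| = 0.9747 m/s.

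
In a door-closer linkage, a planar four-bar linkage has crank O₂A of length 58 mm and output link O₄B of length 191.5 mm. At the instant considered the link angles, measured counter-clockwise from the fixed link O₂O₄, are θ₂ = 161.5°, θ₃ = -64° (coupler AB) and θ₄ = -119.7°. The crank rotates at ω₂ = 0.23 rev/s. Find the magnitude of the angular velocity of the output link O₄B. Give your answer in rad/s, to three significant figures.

ω₂ = 1.445 rad/s (from 0.23 rev/s).
Differentiating the loop-closure r₂e^{iθ₂}+r₃e^{iθ₃}=r₁+r₄e^{iθ₄} gives r₂ω₂e^{iθ₂}+r₃ω₃e^{iθ₃}=r₄ω₄e^{iθ₄}.
Eliminating the other unknown: ω₄ = r₂ω₂ sin(θ₂−θ₃) / [r₄ sin(θ₄−θ₃)].
Numerator sine = -0.71325; denominator sine = -0.82610.
Result = 0.058·1.445·(-0.71325) / (0.1915·(-0.82610)) = +0.3779 rad/s; magnitude 0.3779 rad/s.

0.378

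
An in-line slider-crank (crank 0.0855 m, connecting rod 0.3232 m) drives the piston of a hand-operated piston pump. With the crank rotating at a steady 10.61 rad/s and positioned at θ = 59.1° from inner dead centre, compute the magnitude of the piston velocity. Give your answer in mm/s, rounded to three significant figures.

887

ω = 10.61 rad/s
For an in-line slider-crank, x = r cosθ + √(L² − r² sin²θ), so v = −rω sinθ·[1 + r cosθ/√(L² − r² sin²θ)].
With r = 0.0855 m, L = 0.3232 m, θ = 59.1°: √(L² − r² sin²θ) = 0.31476 m.
v = −0.0855·10.61·0.85806·[1 + 0.0855·0.51354/0.31476] = -0.88698 m/s.
|v| = 0.88698 m/s = 886.98 mm/s.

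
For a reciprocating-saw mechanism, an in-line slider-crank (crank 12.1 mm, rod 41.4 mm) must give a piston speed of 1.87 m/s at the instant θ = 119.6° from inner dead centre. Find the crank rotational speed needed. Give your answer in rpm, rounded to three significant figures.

For an in-line slider-crank, |v_piston| = rω|sinθ|·[1 + r cosθ/√(L² − r² sin²θ)].
With r = 0.0121 m, L = 0.0414 m, θ = 119.6°: the bracketed kinematic factor |dx/dθ| = 0.0089505 m.
ω = v/|dx/dθ| = 1.87/0.0089505 = 208.93 rad/s.
N = 60ω/(2π) = 1995.1 rpm.

2000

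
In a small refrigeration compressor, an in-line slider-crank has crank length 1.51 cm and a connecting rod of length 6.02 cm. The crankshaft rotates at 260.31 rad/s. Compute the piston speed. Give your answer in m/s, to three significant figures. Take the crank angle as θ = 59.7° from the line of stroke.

3.83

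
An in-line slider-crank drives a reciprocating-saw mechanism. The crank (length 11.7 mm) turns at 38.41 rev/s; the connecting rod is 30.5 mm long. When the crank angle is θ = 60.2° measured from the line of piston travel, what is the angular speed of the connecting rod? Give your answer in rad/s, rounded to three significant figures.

48.8

ω = 241.3 rad/s (converted from 38.41 rev/s).
The rod makes angle φ with the slider axis where L sinφ = r sinθ; differentiating, L cosφ·φ̇ = r ω cosθ.
L cosφ = √(L² − r² sin²θ) = 0.028761 m.
|ω_rod| = r ω |cosθ| / √(L² − r² sin²θ) = 0.0117·241.3·0.49697/0.028761 = 48.792 rad/s.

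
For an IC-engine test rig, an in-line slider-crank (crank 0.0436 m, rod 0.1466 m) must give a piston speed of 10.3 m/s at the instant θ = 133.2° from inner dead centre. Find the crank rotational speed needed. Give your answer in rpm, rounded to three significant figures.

For an in-line slider-crank, |v_piston| = rω|sinθ|·[1 + r cosθ/√(L² − r² sin²θ)].
With r = 0.0436 m, L = 0.1466 m, θ = 133.2°: the bracketed kinematic factor |dx/dθ| = 0.025155 m.
ω = v/|dx/dθ| = 10.3/0.025155 = 409.47 rad/s.
N = 60ω/(2π) = 3910.1 rpm.

3910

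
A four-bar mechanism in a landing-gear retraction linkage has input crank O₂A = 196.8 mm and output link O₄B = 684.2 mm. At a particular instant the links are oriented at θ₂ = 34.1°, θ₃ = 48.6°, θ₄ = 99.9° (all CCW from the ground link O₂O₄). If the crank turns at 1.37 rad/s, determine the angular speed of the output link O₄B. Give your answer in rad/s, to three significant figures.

ω₂ = 1.37 rad/s
Differentiating the loop-closure r₂e^{iθ₂}+r₃e^{iθ₃}=r₁+r₄e^{iθ₄} gives r₂ω₂e^{iθ₂}+r₃ω₃e^{iθ₃}=r₄ω₄e^{iθ₄}.
Eliminating the other unknown: ω₄ = r₂ω₂ sin(θ₂−θ₃) / [r₄ sin(θ₄−θ₃)].
Numerator sine = -0.25038; denominator sine = +0.78043.
Result = 0.1968·1.37·(-0.25038) / (0.6842·(+0.78043)) = -0.12642 rad/s; magnitude 0.12642 rad/s.

0.126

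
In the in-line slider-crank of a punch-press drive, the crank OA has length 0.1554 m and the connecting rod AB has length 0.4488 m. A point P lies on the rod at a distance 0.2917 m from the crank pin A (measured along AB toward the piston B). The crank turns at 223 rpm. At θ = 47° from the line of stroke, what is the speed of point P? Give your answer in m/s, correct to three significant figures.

ω = 23.35 rad/s.  Crank-pin speed |V_A| = rω = 3.629 m/s, perpendicular to OA.
Rod angle: sinφ = −(r/L) sinθ ⇒ φ = -14.669°; ω_rod = −rω cosθ/√(L²−r²sin²θ) = -5.7004 rad/s.
V_P = V_A + ω_rod × AP, with AP = 0.2917 m along the rod.
Components: V_Px = −rω sinθ − a·ω_rod·sinφ = -3.0752 m/s;  V_Py = rω cosθ + a·ω_rod·cosφ = +0.86635 m/s.
|V_P| = √(V_Px² + V_Py²) = 3.1949 m/s.

3.19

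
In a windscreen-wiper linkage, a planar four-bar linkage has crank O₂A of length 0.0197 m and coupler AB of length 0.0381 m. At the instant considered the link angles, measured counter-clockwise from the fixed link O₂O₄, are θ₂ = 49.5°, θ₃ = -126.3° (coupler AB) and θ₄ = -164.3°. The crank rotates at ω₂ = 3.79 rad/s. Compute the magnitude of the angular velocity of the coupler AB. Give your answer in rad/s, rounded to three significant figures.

1.77

ω₂ = 3.79 rad/s
Differentiating the loop-closure r₂e^{iθ₂}+r₃e^{iθ₃}=r₁+r₄e^{iθ₄} gives r₂ω₂e^{iθ₂}+r₃ω₃e^{iθ₃}=r₄ω₄e^{iθ₄}.
Eliminating the other unknown: ω₃ = r₂ω₂ sin(θ₄−θ₂) / [r₃ sin(θ₃−θ₄)].
Numerator sine = +0.55630; denominator sine = +0.61566.
Result = 0.0197·3.79·(+0.55630) / (0.0381·(+0.61566)) = +1.7707 rad/s; magnitude 1.7707 rad/s.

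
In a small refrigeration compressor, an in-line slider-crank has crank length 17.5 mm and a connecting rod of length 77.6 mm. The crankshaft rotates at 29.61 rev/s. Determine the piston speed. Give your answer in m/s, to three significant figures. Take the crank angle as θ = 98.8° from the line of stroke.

ω = 2π·29.6 = 186 rad/s
For an in-line slider-crank, x = r cosθ + √(L² − r² sin²θ), so v = −rω sinθ·[1 + r cosθ/√(L² − r² sin²θ)].
With r = 0.0175 m, L = 0.0776 m, θ = 98.8°: √(L² − r² sin²θ) = 0.075648 m.
v = −0.0175·186·0.98823·[1 + 0.0175·-0.15299/0.075648] = -3.1036 m/s.
|v| = 3.1036 m/s.

3.10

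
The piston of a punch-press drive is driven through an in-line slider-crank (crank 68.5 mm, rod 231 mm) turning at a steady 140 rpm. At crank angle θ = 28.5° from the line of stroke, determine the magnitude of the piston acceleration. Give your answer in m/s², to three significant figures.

ω = 2π·140/60 = 14.66 rad/s
x(θ) = r cosθ + √(L² − r² sin²θ); with ω constant, a = ω²·d²x/dθ².
d²x/dθ² = −r cosθ − r²(cos2θ)/√u − r⁴ sin²2θ/(4u^{3/2}),  u = L² − r² sin²θ = 0.0522927 m².
Substituting r = 0.0685 m, L = 0.231 m, θ = 28.5°: d²x/dθ² = -0.071698 m.
a = ω²·d²x/dθ² = (14.66)²·(-0.071698) = -15.411 m/s²;  |a| = 15.411 m/s².

15.4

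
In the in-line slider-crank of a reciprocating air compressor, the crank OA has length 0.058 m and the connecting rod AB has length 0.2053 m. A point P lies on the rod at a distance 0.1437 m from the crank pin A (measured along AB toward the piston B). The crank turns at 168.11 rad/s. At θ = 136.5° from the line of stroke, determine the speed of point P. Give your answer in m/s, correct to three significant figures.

6.11

ω = 168.1 rad/s.  Crank-pin speed |V_A| = rω = 9.7504 m/s, perpendicular to OA.
Rod angle: sinφ = −(r/L) sinθ ⇒ φ = -11.214°; ω_rod = −rω cosθ/√(L²−r²sin²θ) = +35.121 rad/s.
V_P = V_A + ω_rod × AP, with AP = 0.1437 m along the rod.
Components: V_Px = −rω sinθ − a·ω_rod·sinφ = -5.7303 m/s;  V_Py = rω cosθ + a·ω_rod·cosφ = -2.1221 m/s.
|V_P| = √(V_Px² + V_Py²) = 6.1106 m/s.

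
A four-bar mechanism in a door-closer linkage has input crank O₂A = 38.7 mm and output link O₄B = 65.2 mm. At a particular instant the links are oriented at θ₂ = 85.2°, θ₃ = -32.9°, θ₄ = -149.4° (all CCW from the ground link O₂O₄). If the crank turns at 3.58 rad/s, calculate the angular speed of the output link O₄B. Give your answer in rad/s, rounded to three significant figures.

2.09

ω₂ = 3.58 rad/s
Differentiating the loop-closure r₂e^{iθ₂}+r₃e^{iθ₃}=r₁+r₄e^{iθ₄} gives r₂ω₂e^{iθ₂}+r₃ω₃e^{iθ₃}=r₄ω₄e^{iθ₄}.
Eliminating the other unknown: ω₄ = r₂ω₂ sin(θ₂−θ₃) / [r₄ sin(θ₄−θ₃)].
Numerator sine = +0.88213; denominator sine = -0.89493.
Result = 0.0387·3.58·(+0.88213) / (0.0652·(-0.89493)) = -2.0945 rad/s; magnitude 2.0945 rad/s.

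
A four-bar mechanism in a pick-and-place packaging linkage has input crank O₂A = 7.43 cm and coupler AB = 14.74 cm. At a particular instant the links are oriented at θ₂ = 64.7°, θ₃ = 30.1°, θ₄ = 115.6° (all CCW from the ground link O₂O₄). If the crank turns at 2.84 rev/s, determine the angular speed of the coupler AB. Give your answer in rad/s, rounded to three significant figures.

ω₂ = 17.84 rad/s (from 2.84 rev/s).
Differentiating the loop-closure r₂e^{iθ₂}+r₃e^{iθ₃}=r₁+r₄e^{iθ₄} gives r₂ω₂e^{iθ₂}+r₃ω₃e^{iθ₃}=r₄ω₄e^{iθ₄}.
Eliminating the other unknown: ω₃ = r₂ω₂ sin(θ₄−θ₂) / [r₃ sin(θ₃−θ₄)].
Numerator sine = +0.77605; denominator sine = -0.99692.
Result = 0.0743·17.84·(+0.77605) / (0.1474·(-0.99692)) = -7.0019 rad/s; magnitude 7.0019 rad/s.

7.00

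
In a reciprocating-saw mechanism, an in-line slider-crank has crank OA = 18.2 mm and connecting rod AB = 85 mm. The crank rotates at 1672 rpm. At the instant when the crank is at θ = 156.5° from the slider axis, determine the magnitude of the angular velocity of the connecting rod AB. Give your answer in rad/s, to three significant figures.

ω = 175.1 rad/s (converted from 1672 rpm).
The rod makes angle φ with the slider axis where L sinφ = r sinθ; differentiating, L cosφ·φ̇ = r ω cosθ.
L cosφ = √(L² − r² sin²θ) = 0.08469 m.
|ω_rod| = r ω |cosθ| / √(L² − r² sin²θ) = 0.0182·175.1·0.91706/0.08469 = 34.507 rad/s.

34.5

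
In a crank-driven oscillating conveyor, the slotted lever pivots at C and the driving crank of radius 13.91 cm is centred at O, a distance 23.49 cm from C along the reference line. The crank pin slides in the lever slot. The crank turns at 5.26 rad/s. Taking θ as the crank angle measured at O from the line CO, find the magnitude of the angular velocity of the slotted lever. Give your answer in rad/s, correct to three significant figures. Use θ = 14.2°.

1.95

ω = 5.26 rad/s
Crank pin A relative to C: A = (d + r cosθ, r sinθ); lever angle φ = atan2(r sinθ, d + r cosθ).
Differentiating tanφ: φ̇ = rω(d cosθ + r)/(d² + r² + 2dr cosθ).
d² + r² + 2dr cosθ = |CA|² = 0.137879 m²;  d cosθ + r = +0.36682 m.
|ω_lever| = |0.1391·5.26·+0.36682| / 0.137879 = 1.9466 rad/s.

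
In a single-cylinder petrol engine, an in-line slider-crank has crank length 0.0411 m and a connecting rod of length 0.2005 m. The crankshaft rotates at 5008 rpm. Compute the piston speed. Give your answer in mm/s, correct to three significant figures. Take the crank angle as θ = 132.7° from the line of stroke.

ω = 2π·5008/60 = 524.4 rad/s
For an in-line slider-crank, x = r cosθ + √(L² − r² sin²θ), so v = −rω sinθ·[1 + r cosθ/√(L² − r² sin²θ)].
With r = 0.0411 m, L = 0.2005 m, θ = 132.7°: √(L² − r² sin²θ) = 0.19821 m.
v = −0.0411·524.4·0.73491·[1 + 0.0411·-0.67816/0.19821] = -13.613 m/s.
|v| = 13.613 m/s = 13613 mm/s.

13600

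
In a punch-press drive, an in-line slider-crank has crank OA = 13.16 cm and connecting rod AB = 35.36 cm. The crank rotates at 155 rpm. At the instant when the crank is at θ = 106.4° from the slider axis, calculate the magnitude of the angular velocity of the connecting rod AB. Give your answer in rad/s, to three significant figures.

ω = 16.23 rad/s (converted from 155 rpm).
The rod makes angle φ with the slider axis where L sinφ = r sinθ; differentiating, L cosφ·φ̇ = r ω cosθ.
L cosφ = √(L² − r² sin²θ) = 0.3303 m.
|ω_rod| = r ω |cosθ| / √(L² − r² sin²θ) = 0.1316·16.23·0.28234/0.3303 = 1.8259 rad/s.

1.83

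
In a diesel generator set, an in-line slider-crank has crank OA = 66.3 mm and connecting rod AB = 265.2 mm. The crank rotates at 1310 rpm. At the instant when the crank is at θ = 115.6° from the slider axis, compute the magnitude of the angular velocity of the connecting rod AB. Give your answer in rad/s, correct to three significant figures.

ω = 137.2 rad/s (converted from 1310 rpm).
The rod makes angle φ with the slider axis where L sinφ = r sinθ; differentiating, L cosφ·φ̇ = r ω cosθ.
L cosφ = √(L² − r² sin²θ) = 0.25837 m.
|ω_rod| = r ω |cosθ| / √(L² − r² sin²θ) = 0.0663·137.2·0.43209/0.25837 = 15.21 rad/s.

15.2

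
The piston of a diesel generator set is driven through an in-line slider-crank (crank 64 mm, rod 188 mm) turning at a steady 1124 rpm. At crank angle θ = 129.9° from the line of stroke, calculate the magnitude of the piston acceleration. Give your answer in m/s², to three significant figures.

615

ω = 2π·1124/60 = 117.7 rad/s
x(θ) = r cosθ + √(L² − r² sin²θ); with ω constant, a = ω²·d²x/dθ².
d²x/dθ² = −r cosθ − r²(cos2θ)/√u − r⁴ sin²2θ/(4u^{3/2}),  u = L² − r² sin²θ = 0.0329333 m².
Substituting r = 0.064 m, L = 0.188 m, θ = 129.9°: d²x/dθ² = +0.04437 m.
a = ω²·d²x/dθ² = (117.7)²·(+0.04437) = +614.72 m/s²;  |a| = 614.72 m/s².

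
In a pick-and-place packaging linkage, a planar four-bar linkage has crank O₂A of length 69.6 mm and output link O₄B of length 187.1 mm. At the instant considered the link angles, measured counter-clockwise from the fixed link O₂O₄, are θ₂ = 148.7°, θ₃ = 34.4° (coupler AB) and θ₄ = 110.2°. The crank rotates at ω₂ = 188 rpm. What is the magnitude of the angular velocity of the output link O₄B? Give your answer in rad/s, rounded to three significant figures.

ω₂ = 19.69 rad/s (from 188 rpm).
Differentiating the loop-closure r₂e^{iθ₂}+r₃e^{iθ₃}=r₁+r₄e^{iθ₄} gives r₂ω₂e^{iθ₂}+r₃ω₃e^{iθ₃}=r₄ω₄e^{iθ₄}.
Eliminating the other unknown: ω₄ = r₂ω₂ sin(θ₂−θ₃) / [r₄ sin(θ₄−θ₃)].
Numerator sine = +0.91140; denominator sine = +0.96945.
Result = 0.0696·19.69·(+0.91140) / (0.1871·(+0.96945)) = +6.8851 rad/s; magnitude 6.8851 rad/s.

6.89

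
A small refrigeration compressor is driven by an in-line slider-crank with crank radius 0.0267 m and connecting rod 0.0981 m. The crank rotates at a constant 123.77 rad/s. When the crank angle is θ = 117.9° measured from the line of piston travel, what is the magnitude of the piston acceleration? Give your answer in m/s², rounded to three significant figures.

ω = 123.8 rad/s
x(θ) = r cosθ + √(L² − r² sin²θ); with ω constant, a = ω²·d²x/dθ².
d²x/dθ² = −r cosθ − r²(cos2θ)/√u − r⁴ sin²2θ/(4u^{3/2}),  u = L² − r² sin²θ = 0.00906681 m².
Substituting r = 0.0267 m, L = 0.0981 m, θ = 117.9°: d²x/dθ² = +0.016601 m.
a = ω²·d²x/dθ² = (123.8)²·(+0.016601) = +254.31 m/s²;  |a| = 254.31 m/s².

254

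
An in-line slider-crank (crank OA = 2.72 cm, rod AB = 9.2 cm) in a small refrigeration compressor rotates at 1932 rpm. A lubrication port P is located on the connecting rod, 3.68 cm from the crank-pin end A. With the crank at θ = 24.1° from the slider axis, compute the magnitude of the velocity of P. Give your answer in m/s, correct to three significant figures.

ω = 202.3 rad/s.  Crank-pin speed |V_A| = rω = 5.5031 m/s, perpendicular to OA.
Rod angle: sinφ = −(r/L) sinθ ⇒ φ = -6.934°; ω_rod = −rω cosθ/√(L²−r²sin²θ) = -55.004 rad/s.
V_P = V_A + ω_rod × AP, with AP = 0.0368 m along the rod.
Components: V_Px = −rω sinθ − a·ω_rod·sinφ = -2.4914 m/s;  V_Py = rω cosθ + a·ω_rod·cosφ = +3.014 m/s.
|V_P| = √(V_Px² + V_Py²) = 3.9105 m/s.

3.91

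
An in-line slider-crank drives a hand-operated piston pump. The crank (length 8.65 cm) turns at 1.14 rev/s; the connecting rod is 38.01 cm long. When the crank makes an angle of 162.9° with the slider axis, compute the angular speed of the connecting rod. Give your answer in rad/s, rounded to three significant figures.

1.56

ω = 7.163 rad/s (converted from 1.14 rev/s).
The rod makes angle φ with the slider axis where L sinφ = r sinθ; differentiating, L cosφ·φ̇ = r ω cosθ.
L cosφ = √(L² − r² sin²θ) = 0.37925 m.
|ω_rod| = r ω |cosθ| / √(L² − r² sin²θ) = 0.0865·7.163·0.95579/0.37925 = 1.5615 rad/s.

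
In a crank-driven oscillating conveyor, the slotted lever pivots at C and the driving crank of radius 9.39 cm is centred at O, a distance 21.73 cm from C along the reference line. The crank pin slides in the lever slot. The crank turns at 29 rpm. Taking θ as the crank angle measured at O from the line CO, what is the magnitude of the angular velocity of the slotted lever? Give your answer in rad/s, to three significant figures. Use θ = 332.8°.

0.887

ω = 3.037 rad/s (from 29 rpm).
Crank pin A relative to C: A = (d + r cosθ, r sinθ); lever angle φ = atan2(r sinθ, d + r cosθ).
Differentiating tanφ: φ̇ = rω(d cosθ + r)/(d² + r² + 2dr cosθ).
d² + r² + 2dr cosθ = |CA|² = 0.0923326 m²;  d cosθ + r = +0.28717 m.
|ω_lever| = |0.0939·3.037·+0.28717| / 0.0923326 = 0.8869 rad/s.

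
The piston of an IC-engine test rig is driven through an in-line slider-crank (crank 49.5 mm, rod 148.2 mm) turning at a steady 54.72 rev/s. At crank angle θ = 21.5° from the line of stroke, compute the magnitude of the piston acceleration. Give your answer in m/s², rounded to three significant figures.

ω = 2π·54.7 = 343.8 rad/s
x(θ) = r cosθ + √(L² − r² sin²θ); with ω constant, a = ω²·d²x/dθ².
d²x/dθ² = −r cosθ − r²(cos2θ)/√u − r⁴ sin²2θ/(4u^{3/2}),  u = L² − r² sin²θ = 0.0216341 m².
Substituting r = 0.0495 m, L = 0.1482 m, θ = 21.5°: d²x/dθ² = -0.058458 m.
a = ω²·d²x/dθ² = (343.8)²·(-0.058458) = -6910.3 m/s²;  |a| = 6910.3 m/s².

6910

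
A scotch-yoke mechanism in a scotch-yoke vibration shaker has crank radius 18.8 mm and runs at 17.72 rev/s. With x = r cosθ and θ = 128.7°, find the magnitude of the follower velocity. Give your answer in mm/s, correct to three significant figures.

ω = 111.3 rad/s (from 17.72 rev/s).
x = r cosθ ⇒ ẋ = −rω sinθ.
|v| = rω|sinθ| = 0.0188·111.3·|sin 128.7°| = 1.6336 m/s = 1633.6 mm/s.

1630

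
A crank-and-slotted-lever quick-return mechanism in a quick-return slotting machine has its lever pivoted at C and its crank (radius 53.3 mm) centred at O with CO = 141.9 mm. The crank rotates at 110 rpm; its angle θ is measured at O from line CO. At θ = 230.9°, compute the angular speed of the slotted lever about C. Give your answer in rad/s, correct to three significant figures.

1.65

ω = 11.52 rad/s (from 110 rpm).
Crank pin A relative to C: A = (d + r cosθ, r sinθ); lever angle φ = atan2(r sinθ, d + r cosθ).
Differentiating tanφ: φ̇ = rω(d cosθ + r)/(d² + r² + 2dr cosθ).
d² + r² + 2dr cosθ = |CA|² = 0.0134366 m²;  d cosθ + r = -0.036193 m.
|ω_lever| = |0.0533·11.52·-0.036193| / 0.0134366 = 1.6538 rad/s.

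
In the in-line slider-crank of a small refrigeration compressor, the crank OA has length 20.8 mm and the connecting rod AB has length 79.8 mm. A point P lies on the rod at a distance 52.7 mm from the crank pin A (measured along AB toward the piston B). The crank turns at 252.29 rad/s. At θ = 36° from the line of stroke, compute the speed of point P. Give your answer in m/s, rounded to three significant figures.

3.80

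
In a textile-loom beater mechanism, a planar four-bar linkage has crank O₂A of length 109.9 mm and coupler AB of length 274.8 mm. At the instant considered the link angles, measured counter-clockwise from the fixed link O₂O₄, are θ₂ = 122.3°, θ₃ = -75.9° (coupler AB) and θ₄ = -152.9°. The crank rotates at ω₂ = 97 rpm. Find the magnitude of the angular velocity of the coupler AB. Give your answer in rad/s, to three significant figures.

4.15

ω₂ = 10.16 rad/s (from 97 rpm).
Differentiating the loop-closure r₂e^{iθ₂}+r₃e^{iθ₃}=r₁+r₄e^{iθ₄} gives r₂ω₂e^{iθ₂}+r₃ω₃e^{iθ₃}=r₄ω₄e^{iθ₄}.
Eliminating the other unknown: ω₃ = r₂ω₂ sin(θ₄−θ₂) / [r₃ sin(θ₃−θ₄)].
Numerator sine = +0.99588; denominator sine = +0.97437.
Result = 0.1099·10.16·(+0.99588) / (0.2748·(+0.97437)) = +4.1521 rad/s; magnitude 4.1521 rad/s.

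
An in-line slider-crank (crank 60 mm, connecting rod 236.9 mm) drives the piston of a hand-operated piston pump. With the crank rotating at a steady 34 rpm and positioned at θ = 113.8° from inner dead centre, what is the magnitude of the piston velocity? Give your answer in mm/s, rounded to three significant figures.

175

ω = 2π·34/60 = 3.56 rad/s
For an in-line slider-crank, x = r cosθ + √(L² − r² sin²θ), so v = −rω sinθ·[1 + r cosθ/√(L² − r² sin²θ)].
With r = 0.06 m, L = 0.2369 m, θ = 113.8°: √(L² − r² sin²θ) = 0.23045 m.
v = −0.06·3.56·0.91496·[1 + 0.06·-0.40355/0.23045] = -0.17492 m/s.
|v| = 0.17492 m/s = 174.92 mm/s.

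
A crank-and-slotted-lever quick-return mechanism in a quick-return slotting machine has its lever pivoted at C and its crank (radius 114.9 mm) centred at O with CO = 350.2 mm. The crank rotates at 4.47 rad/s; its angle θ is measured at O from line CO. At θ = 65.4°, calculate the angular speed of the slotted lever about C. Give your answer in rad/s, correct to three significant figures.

ω = 4.47 rad/s
Crank pin A relative to C: A = (d + r cosθ, r sinθ); lever angle φ = atan2(r sinθ, d + r cosθ).
Differentiating tanφ: φ̇ = rω(d cosθ + r)/(d² + r² + 2dr cosθ).
d² + r² + 2dr cosθ = |CA|² = 0.169343 m²;  d cosθ + r = +0.26068 m.
|ω_lever| = |0.1149·4.47·+0.26068| / 0.169343 = 0.79063 rad/s.

0.791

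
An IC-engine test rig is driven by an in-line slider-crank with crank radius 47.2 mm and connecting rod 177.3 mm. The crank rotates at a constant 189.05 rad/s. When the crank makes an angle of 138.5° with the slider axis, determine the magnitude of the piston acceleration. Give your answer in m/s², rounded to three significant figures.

ω = 189.1 rad/s
x(θ) = r cosθ + √(L² − r² sin²θ); with ω constant, a = ω²·d²x/dθ².
d²x/dθ² = −r cosθ − r²(cos2θ)/√u − r⁴ sin²2θ/(4u^{3/2}),  u = L² − r² sin²θ = 0.0304571 m².
Substituting r = 0.0472 m, L = 0.1773 m, θ = 138.5°: d²x/dθ² = +0.033565 m.
a = ω²·d²x/dθ² = (189.1)²·(+0.033565) = +1199.6 m/s²;  |a| = 1199.6 m/s².

1200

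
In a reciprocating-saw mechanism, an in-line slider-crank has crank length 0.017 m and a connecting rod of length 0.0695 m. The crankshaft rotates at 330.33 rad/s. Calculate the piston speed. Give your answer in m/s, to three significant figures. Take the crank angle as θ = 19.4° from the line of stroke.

2.30

ω = 330.3 rad/s
For an in-line slider-crank, x = r cosθ + √(L² − r² sin²θ), so v = −rω sinθ·[1 + r cosθ/√(L² − r² sin²θ)].
With r = 0.017 m, L = 0.0695 m, θ = 19.4°: √(L² − r² sin²θ) = 0.06927 m.
v = −0.017·330.3·0.33216·[1 + 0.017·0.94322/0.06927] = -2.2971 m/s.
|v| = 2.2971 m/s.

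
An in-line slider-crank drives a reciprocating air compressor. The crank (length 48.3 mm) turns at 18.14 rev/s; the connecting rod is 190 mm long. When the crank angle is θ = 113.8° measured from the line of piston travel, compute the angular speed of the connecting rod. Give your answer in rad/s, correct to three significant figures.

ω = 114 rad/s (converted from 18.14 rev/s).
The rod makes angle φ with the slider axis where L sinφ = r sinθ; differentiating, L cosφ·φ̇ = r ω cosθ.
L cosφ = √(L² − r² sin²θ) = 0.18479 m.
|ω_rod| = r ω |cosθ| / √(L² − r² sin²θ) = 0.0483·114·0.40355/0.18479 = 12.022 rad/s.

12.0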